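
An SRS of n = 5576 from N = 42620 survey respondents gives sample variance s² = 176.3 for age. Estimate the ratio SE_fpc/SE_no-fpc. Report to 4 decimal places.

0.9323

f = n/N = 5576/42620 = 0.13083060.
SE_no-fpc = √(s²/n) = 0.17781352; SE_fpc = √((1−f)s²/n) = 0.16577422.
Ratio = √(1−f) = 0.93229255.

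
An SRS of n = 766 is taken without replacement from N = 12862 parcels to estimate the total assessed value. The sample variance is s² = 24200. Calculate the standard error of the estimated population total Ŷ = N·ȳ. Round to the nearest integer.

70108

Var(Ŷ) = N²·Var(ȳ) = N²·(1 − n/N)·s²/n.
f = 766/12862 = 0.05955528; Var(ȳ) = 0.94044472·24200/766 = 29.711178.
Var(Ŷ) = 12862² · 29.711178 = 4.9151512 × 10^9.
SE(Ŷ) = √(4.9151512 × 10^9) = 70108.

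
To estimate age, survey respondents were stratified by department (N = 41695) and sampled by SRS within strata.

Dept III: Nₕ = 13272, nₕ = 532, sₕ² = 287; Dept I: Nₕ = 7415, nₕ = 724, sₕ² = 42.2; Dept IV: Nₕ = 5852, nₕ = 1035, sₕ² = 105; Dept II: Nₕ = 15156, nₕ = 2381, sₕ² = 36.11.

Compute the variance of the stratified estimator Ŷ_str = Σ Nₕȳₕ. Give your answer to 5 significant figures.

9.9905 × 10^7

Var(Ŷ_str) = Σₕ Nₕ²(1 − fₕ)sₕ²/nₕ.
Dept III: 13272²·(1 − 532/13272)·287/532 = 9.1217059 × 10^7.
Dept I: 7415²·(1 − 724/7415)·42.2/724 = 2.891852 × 10^6.
Dept IV: 5852²·(1 − 1035/5852)·105/1035 = 2.8597621 × 10^6.
Dept II: 15156²·(1 − 2381/15156)·36.11/2381 = 2.9363891 × 10^6.
Sum = 9.9905062 × 10^7.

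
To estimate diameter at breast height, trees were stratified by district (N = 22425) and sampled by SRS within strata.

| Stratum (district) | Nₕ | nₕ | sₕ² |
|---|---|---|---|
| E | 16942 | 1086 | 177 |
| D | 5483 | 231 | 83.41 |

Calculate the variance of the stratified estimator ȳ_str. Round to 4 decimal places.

Var(ȳ_str) = Σₕ Wₕ²(1 − fₕ)sₕ²/nₕ with Wₕ = Nₕ/N, N = 22425.
E: Wₕ = 0.75549610; term = 0.75549610²·(1 − 0.06410105)·177/1086 = 0.087063646.
D: Wₕ = 0.24450390; term = 0.24450390²·(1 − 0.04213022)·83.41/231 = 0.020676842.
Sum = 0.10774049.

0.1077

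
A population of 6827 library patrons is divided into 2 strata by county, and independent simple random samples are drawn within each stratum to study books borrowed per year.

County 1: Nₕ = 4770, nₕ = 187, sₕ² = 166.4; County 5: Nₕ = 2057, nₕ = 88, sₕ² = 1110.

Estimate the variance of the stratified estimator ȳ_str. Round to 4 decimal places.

1.5135

Var(ȳ_str) = Σₕ Wₕ²(1 − fₕ)sₕ²/nₕ with Wₕ = Nₕ/N, N = 6827.
County 1: Wₕ = 0.69869635; term = 0.69869635²·(1 − 0.03920335)·166.4/187 = 0.41736896.
County 5: Wₕ = 0.30130365; term = 0.30130365²·(1 − 0.04278075)·1110/88 = 1.0961261.
Sum = 1.5134951.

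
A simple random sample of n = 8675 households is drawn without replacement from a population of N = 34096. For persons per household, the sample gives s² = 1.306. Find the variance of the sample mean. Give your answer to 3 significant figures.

1.12 × 10^-4

Under SRS without replacement, Var(ȳ) = (1 − f)·s²/n with f = n/N = 8675/34096 = 0.25442867.
Var(ȳ) = (1 − 0.25442867)·1.306/8675 = 0.74557133·1.5054755 × 10^-4 = 1.1224394 × 10^-4.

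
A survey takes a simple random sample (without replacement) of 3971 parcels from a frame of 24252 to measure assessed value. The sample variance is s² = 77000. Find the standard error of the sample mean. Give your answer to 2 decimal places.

Under SRS without replacement, Var(ȳ) = (1 − f)·s²/n with f = n/N = 3971/24252 = 0.16373907.
Var(ȳ) = (1 − 0.16373907)·77000/3971 = 0.83626093·19.390582 = 16.215586.
SE(ȳ) = √(16.215586) = 4.03.

4.03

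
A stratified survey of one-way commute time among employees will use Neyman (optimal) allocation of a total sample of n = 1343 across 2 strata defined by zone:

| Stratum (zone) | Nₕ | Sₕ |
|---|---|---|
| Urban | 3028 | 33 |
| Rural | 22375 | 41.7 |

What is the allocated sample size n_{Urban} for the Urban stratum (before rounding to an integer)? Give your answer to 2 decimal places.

129.92

Neyman allocation: nₕ = n·NₕSₕ / Σⱼ NⱼSⱼ.
Σ NⱼSⱼ = 3028·33 + 22375·41.7 = 1.0329615 × 10^6.
n_{Urban} = 1343·3028·33 / (1.0329615 × 10^6) = 129.92.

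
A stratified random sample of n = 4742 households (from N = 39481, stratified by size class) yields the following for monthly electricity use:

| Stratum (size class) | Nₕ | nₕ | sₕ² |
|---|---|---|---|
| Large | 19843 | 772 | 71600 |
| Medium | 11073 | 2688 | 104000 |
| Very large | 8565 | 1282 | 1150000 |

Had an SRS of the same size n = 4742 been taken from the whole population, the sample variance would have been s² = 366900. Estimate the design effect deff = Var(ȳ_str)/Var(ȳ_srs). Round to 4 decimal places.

Var(ȳ_str) = Σ Wₕ²(1−fₕ)sₕ²/nₕ with Wₕ = Nₕ/39481:
  Large: (19843/39481)²·(1−772/19843)·71600/772 = 22.516466
  Medium: (11073/39481)²·(1−2688/11073)·104000/2688 = 2.3046032
  Very large: (8565/39481)²·(1−1282/8565)·1150000/1282 = 35.898079
  → Var(ȳ_str) = 60.719148.
Var(ȳ_srs) = (1 − 4742/39481)·366900/4742 = 68.079339.
deff = 60.719148 / 68.079339 = 0.8919.

0.8919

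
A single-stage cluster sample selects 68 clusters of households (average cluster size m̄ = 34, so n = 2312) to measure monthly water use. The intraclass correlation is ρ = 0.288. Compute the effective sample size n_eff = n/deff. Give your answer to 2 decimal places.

deff = 1 + (34 − 1)·0.288 = 1 + 9.504 = 10.504.
n_eff = 2312 / 10.504 = 220.11.

220.11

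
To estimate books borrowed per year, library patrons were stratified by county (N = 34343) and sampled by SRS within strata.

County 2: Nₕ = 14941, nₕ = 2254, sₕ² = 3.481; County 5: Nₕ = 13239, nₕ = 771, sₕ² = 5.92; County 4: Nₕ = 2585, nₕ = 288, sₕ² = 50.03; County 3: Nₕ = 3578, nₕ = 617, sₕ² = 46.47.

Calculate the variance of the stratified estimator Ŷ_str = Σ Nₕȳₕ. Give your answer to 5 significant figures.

3.3896 × 10^6

Var(Ŷ_str) = Σₕ Nₕ²(1 − fₕ)sₕ²/nₕ.
County 2: 14941²·(1 − 2254/14941)·3.481/2254 = 292744.48.
County 5: 13239²·(1 − 771/13239)·5.92/771 = 1.2674163 × 10^6.
County 4: 2585²·(1 − 288/2585)·50.03/288 = 1.031477 × 10^6.
County 3: 3578²·(1 − 617/3578)·46.47/617 = 797932.68.
Sum = 3.3895705 × 10^6.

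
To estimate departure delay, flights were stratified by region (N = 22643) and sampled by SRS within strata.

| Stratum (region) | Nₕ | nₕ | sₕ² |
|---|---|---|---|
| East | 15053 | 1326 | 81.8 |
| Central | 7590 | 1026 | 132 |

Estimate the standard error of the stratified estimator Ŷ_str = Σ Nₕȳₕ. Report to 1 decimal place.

Var(Ŷ_str) = Σₕ Nₕ²(1 − fₕ)sₕ²/nₕ.
East: 15053²·(1 − 1326/15053)·81.8/1326 = 1.2747014 × 10^7.
Central: 7590²·(1 − 1026/7590)·132/1026 = 6.4096884 × 10^6.
Sum = 1.9156702 × 10^7.
SE = √(1.9156702 × 10^7) = 4376.8.

4376.8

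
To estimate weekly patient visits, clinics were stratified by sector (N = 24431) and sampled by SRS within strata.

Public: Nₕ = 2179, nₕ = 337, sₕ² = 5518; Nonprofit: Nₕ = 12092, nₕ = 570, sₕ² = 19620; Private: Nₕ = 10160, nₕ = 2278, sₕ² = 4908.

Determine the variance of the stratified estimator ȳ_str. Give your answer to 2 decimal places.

Var(ȳ_str) = Σₕ Wₕ²(1 − fₕ)sₕ²/nₕ with Wₕ = Nₕ/N, N = 24431.
Public: Wₕ = 0.08918996; term = 0.08918996²·(1 − 0.15465810)·5518/337 = 0.11010731.
Nonprofit: Wₕ = 0.49494495; term = 0.49494495²·(1 − 0.04713860)·19620/570 = 8.0346631.
Private: Wₕ = 0.41586509; term = 0.41586509²·(1 − 0.22421260)·4908/2278 = 0.28906698.
Sum = 8.4338374.

8.43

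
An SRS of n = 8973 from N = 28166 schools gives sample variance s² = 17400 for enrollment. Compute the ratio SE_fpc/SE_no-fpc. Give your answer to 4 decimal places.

0.8255

f = n/N = 8973/28166 = 0.31857559.
SE_no-fpc = √(s²/n) = 1.3925339; SE_fpc = √((1−f)s²/n) = 1.149515.
Ratio = √(1−f) = 0.82548435.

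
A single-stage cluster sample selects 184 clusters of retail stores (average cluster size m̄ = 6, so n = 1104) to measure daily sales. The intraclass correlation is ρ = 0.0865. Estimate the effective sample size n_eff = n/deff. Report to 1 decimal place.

deff = 1 + (6 − 1)·0.0865 = 1 + 0.4325 = 1.4325.
n_eff = 1104 / 1.4325 = 770.7.

770.7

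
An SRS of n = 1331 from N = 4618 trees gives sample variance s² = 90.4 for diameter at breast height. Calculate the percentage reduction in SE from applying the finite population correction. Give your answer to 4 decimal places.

15.6329

f = n/N = 1331/4618 = 0.28822001.
SE_no-fpc = √(s²/n) = 0.26061247; SE_fpc = √((1−f)s²/n) = 0.21987106.
Ratio = √(1−f) = 0.84367055. Reduction = 100·(1 − 0.84367055) = 15.6329%.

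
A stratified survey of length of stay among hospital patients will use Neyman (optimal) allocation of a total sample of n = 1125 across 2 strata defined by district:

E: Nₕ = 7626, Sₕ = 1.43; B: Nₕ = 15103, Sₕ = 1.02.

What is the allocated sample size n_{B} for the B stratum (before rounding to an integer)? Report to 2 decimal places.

658.71

Neyman allocation: nₕ = n·NₕSₕ / Σⱼ NⱼSⱼ.
Σ NⱼSⱼ = 7626·1.43 + 15103·1.02 = 26310.24.
n_{B} = 1125·15103·1.02 / 26310.24 = 658.71.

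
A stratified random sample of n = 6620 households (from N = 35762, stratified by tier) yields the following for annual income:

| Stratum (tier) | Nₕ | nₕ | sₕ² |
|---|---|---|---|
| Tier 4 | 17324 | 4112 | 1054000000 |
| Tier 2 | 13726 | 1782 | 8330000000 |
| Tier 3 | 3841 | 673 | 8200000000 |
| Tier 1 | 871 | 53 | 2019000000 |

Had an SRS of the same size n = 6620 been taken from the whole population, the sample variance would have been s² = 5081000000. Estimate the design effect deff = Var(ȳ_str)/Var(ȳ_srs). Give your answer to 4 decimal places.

Var(ȳ_str) = Σ Wₕ²(1−fₕ)sₕ²/nₕ with Wₕ = Nₕ/35762:
  Tier 4: (17324/35762)²·(1−4112/17324)·1054000000/4112 = 45873.37
  Tier 2: (13726/35762)²·(1−1782/13726)·8330000000/1782 = 599221.65
  Tier 3: (3841/35762)²·(1−673/3841)·8200000000/673 = 115927.02
  Tier 1: (871/35762)²·(1−53/871)·2019000000/53 = 21222.098
  → Var(ȳ_str) = 782244.14.
Var(ȳ_srs) = (1 − 6620/35762)·5081000000/6620 = 625444.48.
deff = 782244.14 / 625444.48 = 1.2507.

1.2507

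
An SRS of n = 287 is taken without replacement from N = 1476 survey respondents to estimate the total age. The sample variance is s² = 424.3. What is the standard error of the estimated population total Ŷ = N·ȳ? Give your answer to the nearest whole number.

Var(Ŷ) = N²·Var(ȳ) = N²·(1 − n/N)·s²/n.
f = 287/1476 = 0.19444444; Var(ȳ) = 0.80555556·424.3/287 = 1.1909311.
Var(Ŷ) = 1476² · 1.1909311 = 2.5945339 × 10^6.
SE(Ŷ) = √(2.5945339 × 10^6) = 1611.

1611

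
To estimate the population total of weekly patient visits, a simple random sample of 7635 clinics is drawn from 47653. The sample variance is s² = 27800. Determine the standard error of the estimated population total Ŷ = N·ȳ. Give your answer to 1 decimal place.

Var(Ŷ) = N²·Var(ȳ) = N²·(1 − n/N)·s²/n.
f = 7635/47653 = 0.16022076; Var(ȳ) = 0.83977924·27800/7635 = 3.0577423.
Var(Ŷ) = 47653² · 3.0577423 = 6.9435469 × 10^9.
SE(Ŷ) = √(6.9435469 × 10^9) = 83327.9.

83327.9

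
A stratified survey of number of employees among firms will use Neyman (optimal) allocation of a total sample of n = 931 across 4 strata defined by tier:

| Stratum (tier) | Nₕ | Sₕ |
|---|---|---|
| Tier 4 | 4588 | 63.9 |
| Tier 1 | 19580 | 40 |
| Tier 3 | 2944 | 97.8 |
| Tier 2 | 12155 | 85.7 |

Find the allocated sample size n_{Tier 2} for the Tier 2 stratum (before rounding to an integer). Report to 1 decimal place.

403.1

Neyman allocation: nₕ = n·NₕSₕ / Σⱼ NⱼSⱼ.
Σ NⱼSⱼ = 4588·63.9 + 19580·40 + 2944·97.8 + 12155·85.7 = 2.4059799 × 10^6.
n_{Tier 2} = 931·12155·85.7 / (2.4059799 × 10^6) = 403.1.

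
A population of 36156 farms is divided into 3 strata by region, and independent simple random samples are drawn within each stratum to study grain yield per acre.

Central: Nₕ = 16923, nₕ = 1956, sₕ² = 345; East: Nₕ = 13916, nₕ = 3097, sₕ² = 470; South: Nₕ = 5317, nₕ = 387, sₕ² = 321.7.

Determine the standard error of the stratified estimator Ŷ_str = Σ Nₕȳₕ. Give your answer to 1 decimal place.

9450.6

Var(Ŷ_str) = Σₕ Nₕ²(1 − fₕ)sₕ²/nₕ.
Central: 16923²·(1 − 1956/16923)·345/1956 = 4.4674773 × 10^7.
East: 13916²·(1 − 3097/13916)·470/3097 = 2.2848526 × 10^7.
South: 5317²·(1 − 387/5317)·321.7/387 = 2.1789822 × 10^7.
Sum = 8.9313121 × 10^7.
SE = √(8.9313121 × 10^7) = 9450.6.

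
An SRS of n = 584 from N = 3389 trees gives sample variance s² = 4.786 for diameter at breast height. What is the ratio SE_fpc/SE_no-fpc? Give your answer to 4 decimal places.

0.9098

f = n/N = 584/3389 = 0.17232222.
SE_no-fpc = √(s²/n) = 0.090527374; SE_fpc = √((1−f)s²/n) = 0.082358907.
Ratio = √(1−f) = 0.90976798.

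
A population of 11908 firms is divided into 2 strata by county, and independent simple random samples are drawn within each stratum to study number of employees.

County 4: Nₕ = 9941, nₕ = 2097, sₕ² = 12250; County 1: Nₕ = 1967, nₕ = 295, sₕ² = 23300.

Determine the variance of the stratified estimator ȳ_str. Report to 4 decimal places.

5.0443

Var(ȳ_str) = Σₕ Wₕ²(1 − fₕ)sₕ²/nₕ with Wₕ = Nₕ/N, N = 11908.
County 4: Wₕ = 0.83481693; term = 0.83481693²·(1 − 0.21094457)·12250/2097 = 3.2123856.
County 1: Wₕ = 0.16518307; term = 0.16518307²·(1 − 0.14997458)·23300/295 = 1.8318794.
Sum = 5.044265.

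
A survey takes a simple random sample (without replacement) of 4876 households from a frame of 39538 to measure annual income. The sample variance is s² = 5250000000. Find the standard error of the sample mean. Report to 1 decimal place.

Under SRS without replacement, Var(ȳ) = (1 − f)·s²/n with f = n/N = 4876/39538 = 0.12332440.
Var(ȳ) = (1 − 0.12332440)·5250000000/4876 = 0.87667560·1.0767022 × 10^6 = 943918.56.
SE(ȳ) = √(943918.56) = 971.6.

971.6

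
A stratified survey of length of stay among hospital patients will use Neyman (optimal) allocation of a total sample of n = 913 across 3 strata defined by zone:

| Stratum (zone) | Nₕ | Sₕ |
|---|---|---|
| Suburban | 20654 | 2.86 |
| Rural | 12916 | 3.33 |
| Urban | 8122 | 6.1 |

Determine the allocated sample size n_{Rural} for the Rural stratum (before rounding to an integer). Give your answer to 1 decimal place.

Neyman allocation: nₕ = n·NₕSₕ / Σⱼ NⱼSⱼ.
Σ NⱼSⱼ = 20654·2.86 + 12916·3.33 + 8122·6.1 = 151624.92.
n_{Rural} = 913·12916·3.33 / 151624.92 = 259.0.

259.0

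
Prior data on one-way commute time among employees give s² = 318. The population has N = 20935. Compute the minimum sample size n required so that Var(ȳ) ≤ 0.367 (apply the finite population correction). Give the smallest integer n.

Without fpc, n₀ = s²/D = 318/0.367 = 866.4850.
With fpc, (1 − n/N)·s²/n ≤ D requires n ≥ n₀/(1 + n₀/N) = 866.4850/(1 + 866.4850/20935) = 832.0472.
Rounding up, n = 833.

833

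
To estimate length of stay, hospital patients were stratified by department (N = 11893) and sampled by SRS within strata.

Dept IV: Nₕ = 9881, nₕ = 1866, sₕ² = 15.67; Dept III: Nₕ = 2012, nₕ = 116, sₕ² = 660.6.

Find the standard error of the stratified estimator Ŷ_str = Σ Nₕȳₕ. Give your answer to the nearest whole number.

4732

Var(Ŷ_str) = Σₕ Nₕ²(1 − fₕ)sₕ²/nₕ.
Dept IV: 9881²·(1 − 1866/9881)·15.67/1866 = 665061.46.
Dept III: 2012²·(1 − 116/2012)·660.6/116 = 2.1724355 × 10^7.
Sum = 2.2389416 × 10^7.
SE = √(2.2389416 × 10^7) = 4732.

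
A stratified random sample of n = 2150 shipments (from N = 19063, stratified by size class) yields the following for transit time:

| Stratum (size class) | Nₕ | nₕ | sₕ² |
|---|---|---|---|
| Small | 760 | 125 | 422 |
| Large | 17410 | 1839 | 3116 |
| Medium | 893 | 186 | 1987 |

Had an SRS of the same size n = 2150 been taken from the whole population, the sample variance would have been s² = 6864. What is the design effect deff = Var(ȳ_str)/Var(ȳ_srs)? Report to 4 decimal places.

Var(ȳ_str) = Σ Wₕ²(1−fₕ)sₕ²/nₕ with Wₕ = Nₕ/19063:
  Small: (760/19063)²·(1−125/760)·422/125 = 0.0044833976
  Large: (17410/19063)²·(1−1839/17410)·3116/1839 = 1.2640042
  Medium: (893/19063)²·(1−186/893)·1987/186 = 0.0185598
  → Var(ȳ_str) = 1.2870474.
Var(ȳ_srs) = (1 − 2150/19063)·6864/2150 = 2.8324889.
deff = 1.2870474 / 2.8324889 = 0.4544.

0.4544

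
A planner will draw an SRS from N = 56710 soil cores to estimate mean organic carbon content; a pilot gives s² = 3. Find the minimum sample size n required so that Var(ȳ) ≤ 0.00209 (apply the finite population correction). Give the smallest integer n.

Without fpc, n₀ = s²/D = 3/0.00209 = 1435.4067.
With fpc, (1 − n/N)·s²/n ≤ D requires n ≥ n₀/(1 + n₀/N) = 1435.4067/(1 + 1435.4067/56710) = 1399.9715.
Rounding up, n = 1400.

1400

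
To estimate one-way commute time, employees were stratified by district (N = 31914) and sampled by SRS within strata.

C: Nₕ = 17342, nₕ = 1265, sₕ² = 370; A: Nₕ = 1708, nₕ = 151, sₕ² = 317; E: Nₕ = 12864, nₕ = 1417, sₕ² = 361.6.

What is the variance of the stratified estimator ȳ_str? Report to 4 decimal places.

Var(ȳ_str) = Σₕ Wₕ²(1 − fₕ)sₕ²/nₕ with Wₕ = Nₕ/N, N = 31914.
C: Wₕ = 0.54339788; term = 0.54339788²·(1 − 0.07294430)·370/1265 = 0.080066881.
A: Wₕ = 0.05351883; term = 0.05351883²·(1 − 0.08840749)·317/151 = 0.0054814608.
E: Wₕ = 0.40308329; term = 0.40308329²·(1 − 0.11015236)·361.6/1417 = 0.036894685.
Sum = 0.12244303.

0.1224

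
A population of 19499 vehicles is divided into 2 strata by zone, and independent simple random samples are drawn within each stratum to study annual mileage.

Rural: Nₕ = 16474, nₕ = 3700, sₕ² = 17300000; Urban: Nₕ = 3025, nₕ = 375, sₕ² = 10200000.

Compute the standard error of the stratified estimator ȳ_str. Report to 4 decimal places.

Var(ȳ_str) = Σₕ Wₕ²(1 − fₕ)sₕ²/nₕ with Wₕ = Nₕ/N, N = 19499.
Rural: Wₕ = 0.84486384; term = 0.84486384²·(1 − 0.22459633)·17300000/3700 = 2587.8892.
Urban: Wₕ = 0.15513616; term = 0.15513616²·(1 − 0.12396694)·10200000/375 = 573.47631.
Sum = 3161.3655.
SE = √(3161.3655) = 56.2260.

56.2260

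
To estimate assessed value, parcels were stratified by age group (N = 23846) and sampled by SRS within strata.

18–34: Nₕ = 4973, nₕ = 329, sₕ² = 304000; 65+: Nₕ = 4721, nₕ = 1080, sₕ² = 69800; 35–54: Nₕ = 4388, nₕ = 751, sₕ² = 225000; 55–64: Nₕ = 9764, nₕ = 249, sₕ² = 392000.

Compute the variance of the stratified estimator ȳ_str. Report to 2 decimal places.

305.10

Var(ȳ_str) = Σₕ Wₕ²(1 − fₕ)sₕ²/nₕ with Wₕ = Nₕ/N, N = 23846.
18–34: Wₕ = 0.20854651; term = 0.20854651²·(1 − 0.06615725)·304000/329 = 37.52816.
65+: Wₕ = 0.19797870; term = 0.19797870²·(1 − 0.22876509)·69800/1080 = 1.9536883.
35–54: Wₕ = 0.18401409; term = 0.18401409²·(1 − 0.17114859)·225000/751 = 8.408556.
55–64: Wₕ = 0.40946071; term = 0.40946071²·(1 − 0.02550184)·392000/249 = 257.21258.
Sum = 305.10298.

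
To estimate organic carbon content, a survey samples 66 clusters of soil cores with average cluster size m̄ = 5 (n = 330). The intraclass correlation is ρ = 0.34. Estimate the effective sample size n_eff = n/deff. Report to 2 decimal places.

139.83

deff = 1 + (5 − 1)·0.34 = 1 + 1.36 = 2.36.
n_eff = 330 / 2.36 = 139.83.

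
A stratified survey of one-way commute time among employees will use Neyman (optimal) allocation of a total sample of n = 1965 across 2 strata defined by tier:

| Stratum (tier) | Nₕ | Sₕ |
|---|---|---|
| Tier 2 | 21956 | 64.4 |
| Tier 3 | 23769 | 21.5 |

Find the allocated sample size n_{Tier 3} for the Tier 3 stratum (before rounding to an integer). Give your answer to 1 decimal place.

521.7

Neyman allocation: nₕ = n·NₕSₕ / Σⱼ NⱼSⱼ.
Σ NⱼSⱼ = 21956·64.4 + 23769·21.5 = 1.9249999 × 10^6.
n_{Tier 3} = 1965·23769·21.5 / (1.9249999 × 10^6) = 521.7.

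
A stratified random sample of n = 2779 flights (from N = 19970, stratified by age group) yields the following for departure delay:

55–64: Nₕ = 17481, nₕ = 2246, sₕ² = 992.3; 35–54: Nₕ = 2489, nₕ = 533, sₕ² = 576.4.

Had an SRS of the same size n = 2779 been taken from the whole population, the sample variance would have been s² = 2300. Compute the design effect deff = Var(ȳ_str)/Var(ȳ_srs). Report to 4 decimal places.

Var(ȳ_str) = Σ Wₕ²(1−fₕ)sₕ²/nₕ with Wₕ = Nₕ/19970:
  55–64: (17481/19970)²·(1−2246/17481)·992.3/2246 = 0.29504336
  35–54: (2489/19970)²·(1−533/2489)·576.4/533 = 0.013201837
  → Var(ȳ_str) = 0.3082452.
Var(ȳ_srs) = (1 − 2779/19970)·2300/2779 = 0.71246308.
deff = 0.3082452 / 0.71246308 = 0.4326.

0.4326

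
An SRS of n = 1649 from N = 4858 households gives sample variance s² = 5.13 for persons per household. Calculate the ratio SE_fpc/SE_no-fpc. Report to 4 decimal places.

0.8127

f = n/N = 1649/4858 = 0.33944010.
SE_no-fpc = √(s²/n) = 0.055776127; SE_fpc = √((1−f)s²/n) = 0.045331956.
Ratio = √(1−f) = 0.81274836.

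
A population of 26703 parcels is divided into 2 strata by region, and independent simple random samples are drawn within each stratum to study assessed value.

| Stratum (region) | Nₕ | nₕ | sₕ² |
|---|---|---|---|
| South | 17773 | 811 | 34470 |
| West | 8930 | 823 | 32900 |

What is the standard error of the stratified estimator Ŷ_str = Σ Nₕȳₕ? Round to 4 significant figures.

Var(Ŷ_str) = Σₕ Nₕ²(1 − fₕ)sₕ²/nₕ.
South: 17773²·(1 − 811/17773)·34470/811 = 1.2813218 × 10^10.
West: 8930²·(1 − 823/8930)·32900/823 = 2.8940611 × 10^9.
Sum = 1.5707279 × 10^10.
SE = √(1.5707279 × 10^10) = 125300.

125300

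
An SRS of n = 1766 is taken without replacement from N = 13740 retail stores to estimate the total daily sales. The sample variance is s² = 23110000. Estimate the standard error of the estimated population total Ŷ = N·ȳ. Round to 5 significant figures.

Var(Ŷ) = N²·Var(ȳ) = N²·(1 − n/N)·s²/n.
f = 1766/13740 = 0.12852984; Var(ȳ) = 0.87147016·23110000/1766 = 11404.12.
Var(Ŷ) = 13740² · 11404.12 = 2.1529564 × 10^12.
SE(Ŷ) = √(2.1529564 × 10^12) = 1.4673 × 10^6.

1.4673 × 10^6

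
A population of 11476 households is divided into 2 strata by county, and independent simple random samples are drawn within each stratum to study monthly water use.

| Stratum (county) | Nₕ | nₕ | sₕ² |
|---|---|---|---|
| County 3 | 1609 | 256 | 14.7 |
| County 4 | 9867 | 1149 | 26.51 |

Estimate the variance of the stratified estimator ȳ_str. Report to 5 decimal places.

0.01602

Var(ȳ_str) = Σₕ Wₕ²(1 − fₕ)sₕ²/nₕ with Wₕ = Nₕ/N, N = 11476.
County 3: Wₕ = 0.14020565; term = 0.14020565²·(1 − 0.15910503)·14.7/256 = 9.4918339 × 10^-4.
County 4: Wₕ = 0.85979435; term = 0.85979435²·(1 − 0.11644877)·26.51/1149 = 0.015069908.
Sum = 0.016019091.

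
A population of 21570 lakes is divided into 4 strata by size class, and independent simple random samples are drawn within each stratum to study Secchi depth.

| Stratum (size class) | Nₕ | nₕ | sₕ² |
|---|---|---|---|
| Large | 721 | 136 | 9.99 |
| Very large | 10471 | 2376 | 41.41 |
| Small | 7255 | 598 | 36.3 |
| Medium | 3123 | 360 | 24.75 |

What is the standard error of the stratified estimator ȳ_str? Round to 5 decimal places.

Var(ȳ_str) = Σₕ Wₕ²(1 − fₕ)sₕ²/nₕ with Wₕ = Nₕ/N, N = 21570.
Large: Wₕ = 0.03342605; term = 0.03342605²·(1 − 0.18862691)·9.99/136 = 6.6591289 × 10^-5.
Very large: Wₕ = 0.48544274; term = 0.48544274²·(1 − 0.22691242)·41.41/2376 = 0.0031751447.
Small: Wₕ = 0.33634678; term = 0.33634678²·(1 − 0.08242591)·36.3/598 = 0.006301169.
Medium: Wₕ = 0.14478442; term = 0.14478442²·(1 − 0.11527378)·24.75/360 = 0.0012750443.
Sum = 0.010817949.
SE = √(0.010817949) = 0.10401.

0.10401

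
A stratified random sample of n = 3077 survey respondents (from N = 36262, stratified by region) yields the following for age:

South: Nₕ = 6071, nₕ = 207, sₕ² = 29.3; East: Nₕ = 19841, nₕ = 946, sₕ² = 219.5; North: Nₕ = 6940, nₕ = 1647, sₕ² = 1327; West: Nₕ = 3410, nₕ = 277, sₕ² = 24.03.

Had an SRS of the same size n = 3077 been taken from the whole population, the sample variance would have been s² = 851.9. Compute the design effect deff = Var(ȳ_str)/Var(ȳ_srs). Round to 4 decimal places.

Var(ȳ_str) = Σ Wₕ²(1−fₕ)sₕ²/nₕ with Wₕ = Nₕ/36262:
  South: (6071/36262)²·(1−207/6071)·29.3/207 = 0.0038321982
  East: (19841/36262)²·(1−946/19841)·219.5/946 = 0.06615312
  North: (6940/36262)²·(1−1647/6940)·1327/1647 = 0.022507911
  West: (3410/36262)²·(1−277/3410)·24.03/277 = 7.0483144 × 10^-4
  → Var(ȳ_str) = 0.093198061.
Var(ȳ_srs) = (1 − 3077/36262)·851.9/3077 = 0.25336767.
deff = 0.093198061 / 0.25336767 = 0.3678.

0.3678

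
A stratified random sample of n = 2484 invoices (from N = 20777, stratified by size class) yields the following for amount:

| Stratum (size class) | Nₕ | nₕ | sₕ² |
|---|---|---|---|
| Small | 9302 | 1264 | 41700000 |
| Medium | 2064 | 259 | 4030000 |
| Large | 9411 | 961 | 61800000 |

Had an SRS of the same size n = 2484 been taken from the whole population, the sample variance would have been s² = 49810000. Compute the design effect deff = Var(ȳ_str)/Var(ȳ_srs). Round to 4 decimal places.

1.0023

Var(ȳ_str) = Σ Wₕ²(1−fₕ)sₕ²/nₕ with Wₕ = Nₕ/20777:
  Small: (9302/20777)²·(1−1264/9302)·41700000/1264 = 5714.0974
  Medium: (2064/20777)²·(1−259/2064)·4030000/259 = 134.28469
  Large: (9411/20777)²·(1−961/9411)·61800000/961 = 11846.55
  → Var(ȳ_str) = 17694.932.
Var(ȳ_srs) = (1 − 2484/20777)·49810000/2484 = 17654.972.
deff = 17694.932 / 17654.972 = 1.0023.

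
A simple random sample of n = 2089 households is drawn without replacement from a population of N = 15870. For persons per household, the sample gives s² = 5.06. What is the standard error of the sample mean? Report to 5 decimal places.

Under SRS without replacement, Var(ȳ) = (1 − f)·s²/n with f = n/N = 2089/15870 = 0.13163201.
Var(ȳ) = (1 − 0.13163201)·5.06/2089 = 0.86836799·0.0024222116 = 0.002103371.
SE(ȳ) = √(0.002103371) = 0.04586.

0.04586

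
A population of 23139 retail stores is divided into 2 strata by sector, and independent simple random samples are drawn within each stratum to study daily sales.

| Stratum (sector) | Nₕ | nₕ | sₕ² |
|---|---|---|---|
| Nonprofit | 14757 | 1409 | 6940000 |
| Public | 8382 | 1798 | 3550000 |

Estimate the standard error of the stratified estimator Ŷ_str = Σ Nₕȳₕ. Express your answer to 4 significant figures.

1.039 × 10^6

Var(Ŷ_str) = Σₕ Nₕ²(1 − fₕ)sₕ²/nₕ.
Nonprofit: 14757²·(1 − 1409/14757)·6940000/1409 = 9.7020331 × 10^11.
Public: 8382²·(1 − 1798/8382)·3550000/1798 = 1.0896227 × 10^11.
Sum = 1.0791656 × 10^12.
SE = √(1.0791656 × 10^12) = 1.039 × 10^6.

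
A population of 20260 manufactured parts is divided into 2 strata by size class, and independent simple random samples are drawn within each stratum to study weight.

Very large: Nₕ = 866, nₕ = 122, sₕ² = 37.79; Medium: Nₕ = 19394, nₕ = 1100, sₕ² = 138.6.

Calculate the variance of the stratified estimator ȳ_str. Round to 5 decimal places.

Var(ȳ_str) = Σₕ Wₕ²(1 − fₕ)sₕ²/nₕ with Wₕ = Nₕ/N, N = 20260.
Very large: Wₕ = 0.04274432; term = 0.04274432²·(1 − 0.14087760)·37.79/122 = 4.8621573 × 10^-4.
Medium: Wₕ = 0.95725568; term = 0.95725568²·(1 − 0.05671857)·138.6/1100 = 0.10890999.
Sum = 0.10939621.

0.10940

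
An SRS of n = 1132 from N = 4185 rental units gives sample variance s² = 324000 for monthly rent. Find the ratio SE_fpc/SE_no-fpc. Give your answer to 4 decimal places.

0.8541

f = n/N = 1132/4185 = 0.27048984.
SE_no-fpc = √(s²/n) = 16.918011; SE_fpc = √((1−f)s²/n) = 14.449904.
Ratio = √(1−f) = 0.85411367.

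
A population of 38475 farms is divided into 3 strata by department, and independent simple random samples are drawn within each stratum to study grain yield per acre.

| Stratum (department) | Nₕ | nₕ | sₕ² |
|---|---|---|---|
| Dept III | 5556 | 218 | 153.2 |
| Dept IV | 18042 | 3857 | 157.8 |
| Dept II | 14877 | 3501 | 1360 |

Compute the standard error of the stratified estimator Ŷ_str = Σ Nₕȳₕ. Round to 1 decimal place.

9851.7

Var(Ŷ_str) = Σₕ Nₕ²(1 − fₕ)sₕ²/nₕ.
Dept III: 5556²·(1 − 218/5556)·153.2/218 = 2.0842177 × 10^7.
Dept IV: 18042²·(1 − 3857/18042)·157.8/3857 = 1.0470595 × 10^7.
Dept II: 14877²·(1 − 3501/14877)·1360/3501 = 6.5743337 × 10^7.
Sum = 9.7056109 × 10^7.
SE = √(9.7056109 × 10^7) = 9851.7.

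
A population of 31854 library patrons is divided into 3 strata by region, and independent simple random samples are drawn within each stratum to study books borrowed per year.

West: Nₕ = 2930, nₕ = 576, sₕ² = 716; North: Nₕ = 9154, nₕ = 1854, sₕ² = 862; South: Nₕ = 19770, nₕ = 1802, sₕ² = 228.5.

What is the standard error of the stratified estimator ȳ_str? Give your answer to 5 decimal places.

0.28890

Var(ȳ_str) = Σₕ Wₕ²(1 − fₕ)sₕ²/nₕ with Wₕ = Nₕ/N, N = 31854.
West: Wₕ = 0.09198217; term = 0.09198217²·(1 − 0.19658703)·716/576 = 0.00844961.
North: Wₕ = 0.28737364; term = 0.28737364²·(1 − 0.20253441)·862/1854 = 0.030619871.
South: Wₕ = 0.62064419; term = 0.62064419²·(1 − 0.09114820)·228.5/1802 = 0.044392528.
Sum = 0.083462009.
SE = √(0.083462009) = 0.28890.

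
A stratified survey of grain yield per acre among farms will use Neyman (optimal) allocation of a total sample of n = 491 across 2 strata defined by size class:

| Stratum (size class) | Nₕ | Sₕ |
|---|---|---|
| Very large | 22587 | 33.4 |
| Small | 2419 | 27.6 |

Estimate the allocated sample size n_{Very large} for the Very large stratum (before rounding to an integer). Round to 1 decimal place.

Neyman allocation: nₕ = n·NₕSₕ / Σⱼ NⱼSⱼ.
Σ NⱼSⱼ = 22587·33.4 + 2419·27.6 = 821170.2.
n_{Very large} = 491·22587·33.4 / 821170.2 = 451.1.

451.1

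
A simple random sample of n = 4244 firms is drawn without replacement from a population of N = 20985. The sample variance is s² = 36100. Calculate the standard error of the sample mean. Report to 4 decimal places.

Under SRS without replacement, Var(ȳ) = (1 − f)·s²/n with f = n/N = 4244/20985 = 0.20223970.
Var(ȳ) = (1 − 0.20223970)·36100/4244 = 0.79776030·8.5061263 = 6.7858499.
SE(ȳ) = √(6.7858499) = 2.6050.

2.6050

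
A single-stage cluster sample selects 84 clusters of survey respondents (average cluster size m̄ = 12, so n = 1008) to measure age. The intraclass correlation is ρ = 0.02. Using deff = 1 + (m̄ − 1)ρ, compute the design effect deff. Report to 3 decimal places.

deff = 1 + (12 − 1)·0.02 = 1 + 0.22 = 1.22.

1.220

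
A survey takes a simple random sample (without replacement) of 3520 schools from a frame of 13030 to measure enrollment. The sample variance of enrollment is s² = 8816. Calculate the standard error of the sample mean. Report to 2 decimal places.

1.35

Under SRS without replacement, Var(ȳ) = (1 − f)·s²/n with f = n/N = 3520/13030 = 0.27014582.
Var(ȳ) = (1 − 0.27014582)·8816/3520 = 0.72985418·2.5045455 = 1.827953.
SE(ȳ) = √(1.827953) = 1.35.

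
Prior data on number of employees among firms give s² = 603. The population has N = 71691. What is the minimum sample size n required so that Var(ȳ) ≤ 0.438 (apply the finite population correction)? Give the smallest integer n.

Without fpc, n₀ = s²/D = 603/0.438 = 1376.7123.
With fpc, (1 − n/N)·s²/n ≤ D requires n ≥ n₀/(1 + n₀/N) = 1376.7123/(1 + 1376.7123/71691) = 1350.7728.
Rounding up, n = 1351.

1351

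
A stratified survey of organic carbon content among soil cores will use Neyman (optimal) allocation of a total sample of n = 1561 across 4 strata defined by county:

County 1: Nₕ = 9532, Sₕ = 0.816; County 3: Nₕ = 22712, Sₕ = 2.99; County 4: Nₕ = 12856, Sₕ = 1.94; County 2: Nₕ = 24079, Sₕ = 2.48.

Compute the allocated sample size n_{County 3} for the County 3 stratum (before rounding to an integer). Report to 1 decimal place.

Neyman allocation: nₕ = n·NₕSₕ / Σⱼ NⱼSⱼ.
Σ NⱼSⱼ = 9532·0.816 + 22712·2.99 + 12856·1.94 + 24079·2.48 = 160343.55.
n_{County 3} = 1561·22712·2.99 / 160343.55 = 661.1.

661.1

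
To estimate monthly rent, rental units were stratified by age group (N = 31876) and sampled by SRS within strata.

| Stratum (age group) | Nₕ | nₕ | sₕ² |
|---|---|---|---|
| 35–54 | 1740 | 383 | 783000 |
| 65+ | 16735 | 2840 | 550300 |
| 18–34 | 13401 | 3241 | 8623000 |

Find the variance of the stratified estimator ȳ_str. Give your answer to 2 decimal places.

Var(ȳ_str) = Σₕ Wₕ²(1 − fₕ)sₕ²/nₕ with Wₕ = Nₕ/N, N = 31876.
35–54: Wₕ = 0.05458652; term = 0.05458652²·(1 − 0.22011494)·783000/383 = 4.7507748.
65+: Wₕ = 0.52500314; term = 0.52500314²·(1 − 0.16970421)·550300/2840 = 44.3443.
18–34: Wₕ = 0.42041034; term = 0.42041034²·(1 − 0.24184762)·8623000/3241 = 356.51896.
Sum = 405.61403.

405.61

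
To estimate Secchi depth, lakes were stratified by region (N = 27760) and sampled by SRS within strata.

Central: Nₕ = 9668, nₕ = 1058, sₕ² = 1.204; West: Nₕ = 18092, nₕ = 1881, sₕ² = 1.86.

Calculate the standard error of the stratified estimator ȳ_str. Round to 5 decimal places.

0.02234

Var(ȳ_str) = Σₕ Wₕ²(1 − fₕ)sₕ²/nₕ with Wₕ = Nₕ/N, N = 27760.
Central: Wₕ = 0.34827089; term = 0.34827089²·(1 − 0.10943318)·1.204/1058 = 1.2292542 × 10^-4.
West: Wₕ = 0.65172911; term = 0.65172911²·(1 − 0.10396860)·1.86/1881 = 3.7634107 × 10^-4.
Sum = 4.9926649 × 10^-4.
SE = √(4.9926649 × 10^-4) = 0.02234.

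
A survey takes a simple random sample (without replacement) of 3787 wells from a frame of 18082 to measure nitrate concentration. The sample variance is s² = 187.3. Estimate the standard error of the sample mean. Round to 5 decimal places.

Under SRS without replacement, Var(ȳ) = (1 − f)·s²/n with f = n/N = 3787/18082 = 0.20943480.
Var(ȳ) = (1 − 0.20943480)·187.3/3787 = 0.79056520·0.049458674 = 0.039100307.
SE(ȳ) = √(0.039100307) = 0.19774.

0.19774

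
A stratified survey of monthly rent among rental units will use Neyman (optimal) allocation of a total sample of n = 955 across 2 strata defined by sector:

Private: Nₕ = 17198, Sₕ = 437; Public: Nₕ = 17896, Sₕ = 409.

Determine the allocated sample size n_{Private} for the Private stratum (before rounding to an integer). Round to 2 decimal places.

Neyman allocation: nₕ = n·NₕSₕ / Σⱼ NⱼSⱼ.
Σ NⱼSⱼ = 17198·437 + 17896·409 = 1.483499 × 10^7.
n_{Private} = 955·17198·437 / (1.483499 × 10^7) = 483.81.

483.81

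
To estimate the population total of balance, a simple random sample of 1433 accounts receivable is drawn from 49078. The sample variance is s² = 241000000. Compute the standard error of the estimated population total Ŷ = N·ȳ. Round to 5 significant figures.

Var(Ŷ) = N²·Var(ȳ) = N²·(1 − n/N)·s²/n.
f = 1433/49078 = 0.02919842; Var(ȳ) = 0.97080158·241000000/1433 = 163268.1.
Var(Ŷ) = 49078² · 163268.1 = 3.9325572 × 10^14.
SE(Ŷ) = √(3.9325572 × 10^14) = 1.9831 × 10^7.

1.9831 × 10^7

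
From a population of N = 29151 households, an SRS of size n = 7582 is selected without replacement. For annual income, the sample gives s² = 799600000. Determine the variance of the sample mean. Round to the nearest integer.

78031

Under SRS without replacement, Var(ȳ) = (1 − f)·s²/n with f = n/N = 7582/29151 = 0.26009399.
Var(ȳ) = (1 − 0.26009399)·799600000/7582 = 0.73990601·105460.3 = 78030.71.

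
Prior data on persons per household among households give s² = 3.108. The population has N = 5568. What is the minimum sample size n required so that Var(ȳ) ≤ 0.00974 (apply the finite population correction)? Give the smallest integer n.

302

Without fpc, n₀ = s²/D = 3.108/0.00974 = 319.0965.
With fpc, (1 − n/N)·s²/n ≤ D requires n ≥ n₀/(1 + n₀/N) = 319.0965/(1 + 319.0965/5568) = 301.8006.
Rounding up, n = 302.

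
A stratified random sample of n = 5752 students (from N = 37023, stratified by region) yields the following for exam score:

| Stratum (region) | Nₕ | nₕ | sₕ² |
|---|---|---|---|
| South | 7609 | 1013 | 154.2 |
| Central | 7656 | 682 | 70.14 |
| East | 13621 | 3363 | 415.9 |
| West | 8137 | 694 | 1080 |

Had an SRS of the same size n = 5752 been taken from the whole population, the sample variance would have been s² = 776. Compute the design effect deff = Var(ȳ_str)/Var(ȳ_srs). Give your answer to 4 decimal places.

0.7981

Var(ȳ_str) = Σ Wₕ²(1−fₕ)sₕ²/nₕ with Wₕ = Nₕ/37023:
  South: (7609/37023)²·(1−1013/7609)·154.2/1013 = 0.0055736532
  Central: (7656/37023)²·(1−682/7656)·70.14/682 = 0.0040061023
  East: (13621/37023)²·(1−3363/13621)·415.9/3363 = 0.012606384
  West: (8137/37023)²·(1−694/8137)·1080/694 = 0.06875961
  → Var(ȳ_str) = 0.09094575.
Var(ȳ_srs) = (1 − 5752/37023)·776/5752 = 0.11394965.
deff = 0.09094575 / 0.11394965 = 0.7981.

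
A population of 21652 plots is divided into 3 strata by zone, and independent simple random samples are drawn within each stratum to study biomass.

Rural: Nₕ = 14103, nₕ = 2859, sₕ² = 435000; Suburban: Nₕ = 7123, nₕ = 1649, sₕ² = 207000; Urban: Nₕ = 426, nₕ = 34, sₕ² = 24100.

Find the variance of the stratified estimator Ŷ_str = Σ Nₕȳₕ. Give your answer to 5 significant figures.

2.9140 × 10^10

Var(Ŷ_str) = Σₕ Nₕ²(1 − fₕ)sₕ²/nₕ.
Rural: 14103²·(1 − 2859/14103)·435000/2859 = 2.4127229 × 10^10.
Suburban: 7123²·(1 − 1649/7123)·207000/1649 = 4.8946025 × 10^9.
Urban: 426²·(1 − 34/426)·24100/34 = 1.1836786 × 10^8.
Sum = 2.9140199 × 10^10.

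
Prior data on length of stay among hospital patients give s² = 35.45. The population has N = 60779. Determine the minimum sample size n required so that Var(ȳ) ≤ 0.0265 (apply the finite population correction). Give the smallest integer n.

1309

Without fpc, n₀ = s²/D = 35.45/0.0265 = 1337.7358.
With fpc, (1 − n/N)·s²/n ≤ D requires n ≥ n₀/(1 + n₀/N) = 1337.7358/(1 + 1337.7358/60779) = 1308.9265.
Rounding up, n = 1309.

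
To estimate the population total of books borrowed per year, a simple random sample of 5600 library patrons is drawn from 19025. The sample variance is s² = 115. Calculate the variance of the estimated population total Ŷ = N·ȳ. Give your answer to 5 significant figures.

Var(Ŷ) = N²·Var(ȳ) = N²·(1 − n/N)·s²/n.
f = 5600/19025 = 0.29434954; Var(ȳ) = 0.70565046·115/5600 = 0.014491036.
Var(Ŷ) = 19025² · 0.014491036 = 5.2450395 × 10^6.

5.2450 × 10^6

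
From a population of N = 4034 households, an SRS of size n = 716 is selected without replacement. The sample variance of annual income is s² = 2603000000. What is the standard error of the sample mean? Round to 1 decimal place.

1729.2

Under SRS without replacement, Var(ȳ) = (1 − f)·s²/n with f = n/N = 716/4034 = 0.17749132.
Var(ȳ) = (1 − 0.17749132)·2603000000/716 = 0.82250868·3.6354749 × 10^6 = 2.9902096 × 10^6.
SE(ȳ) = √(2.9902096 × 10^6) = 1729.2.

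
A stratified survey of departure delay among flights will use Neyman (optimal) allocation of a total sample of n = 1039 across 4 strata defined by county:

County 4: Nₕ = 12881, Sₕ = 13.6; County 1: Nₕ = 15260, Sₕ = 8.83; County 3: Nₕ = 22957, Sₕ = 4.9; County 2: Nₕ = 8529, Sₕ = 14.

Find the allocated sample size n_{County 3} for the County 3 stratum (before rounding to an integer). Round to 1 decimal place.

215.7

Neyman allocation: nₕ = n·NₕSₕ / Σⱼ NⱼSⱼ.
Σ NⱼSⱼ = 12881·13.6 + 15260·8.83 + 22957·4.9 + 8529·14 = 541822.7.
n_{County 3} = 1039·22957·4.9 / 541822.7 = 215.7.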